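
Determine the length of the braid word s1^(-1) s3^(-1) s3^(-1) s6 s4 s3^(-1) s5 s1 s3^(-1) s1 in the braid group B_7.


The word length counts the number of generators (including inverses).
Listing each generator: s1^(-1), s3^(-1), s3^(-1), s6, s4, s3^(-1), s5, s1, s3^(-1), s1
There are 10 generators in this braid word.

10


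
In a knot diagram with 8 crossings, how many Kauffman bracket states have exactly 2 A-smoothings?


We choose which 2 of 8 crossings get A-smoothings.
C(8, 2) = 8! / (2! * 6!)
= 28

28


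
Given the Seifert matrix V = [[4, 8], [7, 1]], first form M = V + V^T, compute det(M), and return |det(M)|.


Step 1: Form V + V^T where V = [[4, 8], [7, 1]]
  V^T = [[4, 7], [8, 1]]
  V + V^T = [[8, 15], [15, 2]]
Step 2: det(V + V^T) = 8*2 - 15*15
  = 16 - 225 = -209
Step 3: Knot determinant = |det(V + V^T)| = |-209| = 209

209


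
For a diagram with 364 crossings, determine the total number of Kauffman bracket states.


Each crossing contributes 2 choices (A-smoothing or B-smoothing).
Total states = 2^364 = 37576681324381331646231689548629392438010920782533117931316655544515344401833735095419183974156299248510959616

37576681324381331646231689548629392438010920782533117931316655544515344401833735095419183974156299248510959616


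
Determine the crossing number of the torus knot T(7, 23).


For a torus knot T(p, q) with gcd(p,q)=1,
the crossing number is min(p*(q-1), q*(p-1)).
p*(q-1) = 7*22 = 154
q*(p-1) = 23*6 = 138
min(154, 138) = 138

138


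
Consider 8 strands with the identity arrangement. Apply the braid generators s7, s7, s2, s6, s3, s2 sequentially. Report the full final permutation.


Starting with identity [1, 2, 3, 4, 5, 6, 7, 8].
Apply generators in sequence:
  After s7: [1, 2, 3, 4, 5, 6, 8, 7]
  After s7: [1, 2, 3, 4, 5, 6, 7, 8]
  After s2: [1, 3, 2, 4, 5, 6, 7, 8]
  After s6: [1, 3, 2, 4, 5, 7, 6, 8]
  After s3: [1, 3, 4, 2, 5, 7, 6, 8]
  After s2: [1, 4, 3, 2, 5, 7, 6, 8]
Final permutation: [1, 4, 3, 2, 5, 7, 6, 8]

[1, 4, 3, 2, 5, 7, 6, 8]


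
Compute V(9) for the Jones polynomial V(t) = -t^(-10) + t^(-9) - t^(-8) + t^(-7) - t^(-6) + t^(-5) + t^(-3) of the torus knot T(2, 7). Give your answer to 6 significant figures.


Substituting t = 9 into V(t) = -t^(-10) + t^(-9) - t^(-8) + t^(-7) - t^(-6) + t^(-5) + t^(-3):
  (-)t^(-10) = -2.86797e-10
  (+)t^(-9) = 2.58117e-09
  (-)t^(-8) = -2.32306e-08
  (+)t^(-7) = 2.09075e-07
  (-)t^(-6) = -1.88168e-06
  (+)t^(-5) = 1.69351e-05
  (+)t^(-3) = 0.00137174
Sum = (-2.86797e-10) + (2.58117e-09) + (-2.32306e-08) + (2.09075e-07) + (-1.88168e-06) + (1.69351e-05) + (0.00137174)
= 0.001386983663
Rounded to 6 significant figures: 0.00138698

0.00138698


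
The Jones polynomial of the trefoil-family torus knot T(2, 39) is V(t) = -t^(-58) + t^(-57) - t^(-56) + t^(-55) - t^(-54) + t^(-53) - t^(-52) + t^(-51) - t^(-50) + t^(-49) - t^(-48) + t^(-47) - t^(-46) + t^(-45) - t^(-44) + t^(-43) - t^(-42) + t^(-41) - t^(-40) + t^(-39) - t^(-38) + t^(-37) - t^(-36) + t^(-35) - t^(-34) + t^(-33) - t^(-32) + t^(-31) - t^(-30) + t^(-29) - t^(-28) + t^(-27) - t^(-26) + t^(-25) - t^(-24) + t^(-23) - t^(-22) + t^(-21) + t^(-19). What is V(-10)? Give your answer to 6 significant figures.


Substituting t = -10 into V(t) = -t^(-58) + t^(-57) - t^(-56) + t^(-55) - t^(-54) + t^(-53) - t^(-52) + t^(-51) - t^(-50) + t^(-49) - t^(-48) + t^(-47) - t^(-46) + t^(-45) - t^(-44) + t^(-43) - t^(-42) + t^(-41) - t^(-40) + t^(-39) - t^(-38) + t^(-37) - t^(-36) + t^(-35) - t^(-34) + t^(-33) - t^(-32) + t^(-31) - t^(-30) + t^(-29) - t^(-28) + t^(-27) - t^(-26) + t^(-25) - t^(-24) + t^(-23) - t^(-22) + t^(-21) + t^(-19):
  (-)t^(-58) = -1e-58
  (+)t^(-57) = -1e-57
  (-)t^(-56) = -1e-56
  (+)t^(-55) = -1e-55
  (-)t^(-54) = -1e-54
  (+)t^(-53) = -1e-53
  (-)t^(-52) = -1e-52
  (+)t^(-51) = -1e-51
  (-)t^(-50) = -1e-50
  (+)t^(-49) = -1e-49
  (-)t^(-48) = -1e-48
  (+)t^(-47) = -1e-47
  (-)t^(-46) = -1e-46
  (+)t^(-45) = -1e-45
  (-)t^(-44) = -1e-44
  (+)t^(-43) = -1e-43
  (-)t^(-42) = -1e-42
  (+)t^(-41) = -1e-41
  (-)t^(-40) = -1e-40
  (+)t^(-39) = -1e-39
  (-)t^(-38) = -1e-38
  (+)t^(-37) = -1e-37
  (-)t^(-36) = -1e-36
  (+)t^(-35) = -1e-35
  (-)t^(-34) = -1e-34
  (+)t^(-33) = -1e-33
  (-)t^(-32) = -1e-32
  (+)t^(-31) = -1e-31
  (-)t^(-30) = -1e-30
  (+)t^(-29) = -1e-29
  (-)t^(-28) = -1e-28
  (+)t^(-27) = -1e-27
  (-)t^(-26) = -1e-26
  (+)t^(-25) = -1e-25
  (-)t^(-24) = -1e-24
  (+)t^(-23) = -1e-23
  (-)t^(-22) = -1e-22
  (+)t^(-21) = -1e-21
  (+)t^(-19) = -1e-19
Sum = (-1e-58) + (-1e-57) + (-1e-56) + (-1e-55) + (-1e-54) + (-1e-53) + (-1e-52) + (-1e-51) + (-1e-50) + (-1e-49) + (-1e-48) + (-1e-47) + (-1e-46) + (-1e-45) + (-1e-44) + (-1e-43) + (-1e-42) + (-1e-41) + (-1e-40) + (-1e-39) + (-1e-38) + (-1e-37) + (-1e-36) + (-1e-35) + (-1e-34) + (-1e-33) + (-1e-32) + (-1e-31) + (-1e-30) + (-1e-29) + (-1e-28) + (-1e-27) + (-1e-26) + (-1e-25) + (-1e-24) + (-1e-23) + (-1e-22) + (-1e-21) + (-1e-19)
= -1.011111111e-19
Rounded to 6 significant figures: -1.01111e-19

-1.01111e-19


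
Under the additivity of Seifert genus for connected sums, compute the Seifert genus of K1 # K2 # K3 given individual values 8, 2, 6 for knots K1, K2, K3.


The Seifert genus is additive under connected sum.
Seifert genus(K1 # K2 # K3) = (8) + (2) + (6)
= 16

16


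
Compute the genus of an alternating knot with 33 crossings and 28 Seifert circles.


For alternating knots, g = (c - s + 1)/2.
= (33 - 28 + 1)/2
= 6/2 = 3

3


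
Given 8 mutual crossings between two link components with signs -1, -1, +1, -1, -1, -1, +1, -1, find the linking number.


Step 1: Count positive crossings: 2
Step 2: Count negative crossings: 6
Step 3: Sum of signs = 2 - 6 = -4
Step 4: Linking number = sum/2 = -4/2 = -2

-2


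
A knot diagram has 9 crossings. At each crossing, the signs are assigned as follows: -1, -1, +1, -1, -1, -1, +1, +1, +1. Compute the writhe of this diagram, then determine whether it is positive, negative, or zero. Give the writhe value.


Step 1: Count positive crossings (+1).
Positive crossings: 4
Step 2: Count negative crossings (-1).
Negative crossings: 5
Step 3: Writhe = (positive) - (negative)
w = 4 - 5 = -1
Step 4: |w| = 1, and w is negative

-1


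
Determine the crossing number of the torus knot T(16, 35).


For a torus knot T(p, q) with gcd(p,q)=1,
the crossing number is min(p*(q-1), q*(p-1)).
p*(q-1) = 16*34 = 544
q*(p-1) = 35*15 = 525
min(544, 525) = 525

525


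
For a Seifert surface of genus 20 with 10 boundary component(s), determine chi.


chi = 2 - 2g - b
= 2 - 2*20 - 10
= 2 - 40 - 10 = -48

-48


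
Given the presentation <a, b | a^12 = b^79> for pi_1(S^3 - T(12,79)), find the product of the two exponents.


The relation is a^12 = b^79.
Product of exponents = 12 * 79
= 948

948


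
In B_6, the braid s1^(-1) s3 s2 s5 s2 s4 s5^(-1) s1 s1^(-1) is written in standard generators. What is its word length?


The word length counts the number of generators (including inverses).
Listing each generator: s1^(-1), s3, s2, s5, s2, s4, s5^(-1), s1, s1^(-1)
There are 9 generators in this braid word.

9


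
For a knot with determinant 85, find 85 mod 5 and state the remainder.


Step 1: A knot is p-colorable if and only if p divides its determinant.
Step 2: Compute 85 mod 5.
85 = 17 * 5 + 0
Step 3: 85 mod 5 = 0
Step 4: The knot is 5-colorable: yes

0


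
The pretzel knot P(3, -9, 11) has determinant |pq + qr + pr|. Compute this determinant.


Step 1: Compute pq + qr + pr.
pq = 3*(-9) = -27
qr = (-9)*11 = -99
pr = 3*11 = 33
pq + qr + pr = -27 + (-99) + 33 = -93
Step 2: Take absolute value.
det(P(3,-9,11)) = |-93| = 93

93


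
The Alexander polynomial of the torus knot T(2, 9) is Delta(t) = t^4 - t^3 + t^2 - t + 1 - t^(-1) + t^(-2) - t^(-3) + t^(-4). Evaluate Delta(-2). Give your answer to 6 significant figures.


Substituting t = -2 into Delta(t) = t^4 - t^3 + t^2 - t + 1 - t^(-1) + t^(-2) - t^(-3) + t^(-4):
Term values: (16) + (8) + (4) + (2) + (1) + (0.5) + (0.25) + (0.125) + (0.0625)
Sum = 31.9375
Rounded to 6 significant figures: 31.9375

31.9375


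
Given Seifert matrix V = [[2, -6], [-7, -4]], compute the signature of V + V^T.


Step 1: V + V^T = [[4, -13], [-13, -8]]
Step 2: trace = -4, det = -201
Step 3: Discriminant = (-4)^2 - 4*(-201) = 820
Step 4: Eigenvalues: 12.3178, -16.3178
Step 5: Signature = (# positive eigenvalues) - (# negative eigenvalues) = 0

0


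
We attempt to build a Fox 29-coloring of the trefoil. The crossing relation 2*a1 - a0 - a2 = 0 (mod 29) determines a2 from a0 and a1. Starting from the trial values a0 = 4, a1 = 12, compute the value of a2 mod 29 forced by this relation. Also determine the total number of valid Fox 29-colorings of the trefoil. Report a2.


Step 1: Apply the given crossing relation 2*a1 - a0 - a2 = 0 (mod 29).
  a2 = 2*a1 - a0 mod 29
  a2 = 2*12 - 4 mod 29
  a2 = 24 - 4 mod 29
  a2 = 20 mod 29 = 20
Step 2: The trefoil has determinant 3.
  Number of Fox p-colorings (p prime) is p^2 if p = 3, else p.
  Since 29 does not divide 3, only trivial (constant) colorings exist.
  (So the trial a0 = 4, a1 = 12 with a0 != a1 does NOT extend to a valid coloring of the whole trefoil: the other two crossing relations require 3*(a1 - a0) = 0 (mod 29), which fails.)
  Total colorings = 29
Step 3: a2 = 20, total Fox 29-colorings = 29

20


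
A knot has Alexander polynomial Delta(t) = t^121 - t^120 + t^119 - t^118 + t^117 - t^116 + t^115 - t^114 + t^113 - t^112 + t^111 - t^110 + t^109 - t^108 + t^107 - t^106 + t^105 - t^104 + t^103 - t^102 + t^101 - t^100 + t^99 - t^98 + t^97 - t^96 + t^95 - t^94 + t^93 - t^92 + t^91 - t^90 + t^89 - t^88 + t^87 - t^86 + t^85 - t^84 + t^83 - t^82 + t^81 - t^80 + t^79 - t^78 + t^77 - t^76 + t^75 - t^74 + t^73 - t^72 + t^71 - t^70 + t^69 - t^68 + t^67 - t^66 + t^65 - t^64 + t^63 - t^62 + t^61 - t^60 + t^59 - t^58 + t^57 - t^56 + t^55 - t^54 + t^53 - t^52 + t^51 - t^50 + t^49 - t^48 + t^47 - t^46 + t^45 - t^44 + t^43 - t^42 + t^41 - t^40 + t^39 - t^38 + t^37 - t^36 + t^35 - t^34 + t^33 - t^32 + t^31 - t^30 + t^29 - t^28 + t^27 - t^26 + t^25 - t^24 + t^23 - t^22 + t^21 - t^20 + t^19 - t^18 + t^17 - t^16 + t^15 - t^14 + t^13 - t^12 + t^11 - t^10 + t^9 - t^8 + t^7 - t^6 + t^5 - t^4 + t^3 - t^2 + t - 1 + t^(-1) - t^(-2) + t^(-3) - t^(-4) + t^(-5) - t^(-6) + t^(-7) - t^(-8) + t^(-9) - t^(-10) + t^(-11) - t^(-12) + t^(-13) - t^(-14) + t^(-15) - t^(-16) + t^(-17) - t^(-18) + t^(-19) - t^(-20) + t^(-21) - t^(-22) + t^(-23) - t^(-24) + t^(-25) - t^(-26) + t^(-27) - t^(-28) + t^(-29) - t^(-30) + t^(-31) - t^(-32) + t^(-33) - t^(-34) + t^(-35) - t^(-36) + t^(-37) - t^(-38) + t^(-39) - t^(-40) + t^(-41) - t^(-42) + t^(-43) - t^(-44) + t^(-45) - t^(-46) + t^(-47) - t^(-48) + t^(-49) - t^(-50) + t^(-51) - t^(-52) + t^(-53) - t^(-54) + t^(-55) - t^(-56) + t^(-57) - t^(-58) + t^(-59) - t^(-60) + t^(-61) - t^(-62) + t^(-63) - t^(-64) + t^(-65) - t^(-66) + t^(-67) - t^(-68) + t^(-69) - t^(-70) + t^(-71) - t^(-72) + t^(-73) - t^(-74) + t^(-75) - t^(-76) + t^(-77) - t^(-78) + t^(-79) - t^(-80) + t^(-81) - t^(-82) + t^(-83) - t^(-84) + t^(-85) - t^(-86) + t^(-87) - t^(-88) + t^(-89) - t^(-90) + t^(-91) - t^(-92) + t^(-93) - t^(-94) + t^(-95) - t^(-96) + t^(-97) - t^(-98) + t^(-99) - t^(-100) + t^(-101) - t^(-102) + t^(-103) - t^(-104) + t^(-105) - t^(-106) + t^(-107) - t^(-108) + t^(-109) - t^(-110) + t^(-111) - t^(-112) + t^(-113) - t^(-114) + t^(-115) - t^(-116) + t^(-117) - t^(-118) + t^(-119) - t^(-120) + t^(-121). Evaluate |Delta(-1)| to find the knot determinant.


Step 1: The polynomial has 243 terms with alternating signs, exponents from 121 down to -121.
Step 2: Substitute t = -1. The i-th term has coefficient (-1)^i and exponent (m-i),
  so its value is (-1)^i * (-1)^(m-i) = (-1)^m = -1 for every i.
Step 3: All 243 terms equal -1, so Delta(-1) = 243 * (-1) = -243
Step 4: |Delta(-1)| = 243

243


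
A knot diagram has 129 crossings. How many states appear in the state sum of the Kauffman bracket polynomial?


Each crossing contributes 2 choices (A-smoothing or B-smoothing).
Total states = 2^129 = 680564733841876926926749214863536422912

680564733841876926926749214863536422912


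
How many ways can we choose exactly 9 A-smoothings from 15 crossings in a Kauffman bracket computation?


We choose which 9 of 15 crossings get A-smoothings.
C(15, 9) = 15! / (9! * 6!)
= 5005

5005


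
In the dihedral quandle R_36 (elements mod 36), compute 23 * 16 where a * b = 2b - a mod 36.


23 * 16 = 2*16 - 23 mod 36
= 32 - 23 mod 36
= 9 mod 36 = 9

9


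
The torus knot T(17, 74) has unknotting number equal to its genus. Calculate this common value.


For a torus knot T(p,q), both the unknotting number and genus equal (p-1)(q-1)/2.
= (17-1)(74-1)/2
= 16*73/2
= 1168/2 = 584

584


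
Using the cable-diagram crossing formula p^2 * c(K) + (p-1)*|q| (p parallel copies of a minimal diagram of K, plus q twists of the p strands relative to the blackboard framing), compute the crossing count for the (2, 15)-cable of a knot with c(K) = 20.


Step 1: Each of the c(K) crossings of the companion diagram becomes p*p = p^2 crossings among the p parallel strands, and each of the |q| twists s_1 s_2 ... s_(p-1) adds (p-1) crossings.
  Crossings = p^2 * c(K) + (p-1)*|q|
Step 2: = 2^2 * 20 + (2-1)*15
Step 3: = 4*20 + 1*15
Step 4: = 80 + 15 = 95

95


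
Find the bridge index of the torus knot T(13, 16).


The bridge number of T(p,q) is min(p,q).
min(13, 16) = 13

13


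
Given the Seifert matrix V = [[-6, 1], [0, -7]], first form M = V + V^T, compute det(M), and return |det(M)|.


Step 1: Form V + V^T where V = [[-6, 1], [0, -7]]
  V^T = [[-6, 0], [1, -7]]
  V + V^T = [[-12, 1], [1, -14]]
Step 2: det(V + V^T) = (-12)*(-14) - 1*1
  = 168 - 1 = 167
Step 3: Knot determinant = |det(V + V^T)| = |167| = 167

167


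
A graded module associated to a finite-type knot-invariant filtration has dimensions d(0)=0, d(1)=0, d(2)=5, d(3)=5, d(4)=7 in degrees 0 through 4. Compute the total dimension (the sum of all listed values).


Total dimension = d(0) + d(1) + ... + d(4)
= 0 + 0 + 5 + 5 + 7
= 17

17


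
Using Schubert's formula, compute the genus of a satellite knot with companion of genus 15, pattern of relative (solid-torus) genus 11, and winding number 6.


Schubert: g(satellite) = g_rel(pattern) + |winding| * g(companion),
where g_rel(pattern) is the genus of the pattern relative to the solid torus.
= 11 + 6 * 15
= 11 + 90 = 101

101


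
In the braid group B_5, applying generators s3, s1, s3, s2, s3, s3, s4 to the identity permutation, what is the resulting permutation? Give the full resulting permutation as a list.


Starting with identity [1, 2, 3, 4, 5].
Apply generators in sequence:
  After s3: [1, 2, 4, 3, 5]
  After s1: [2, 1, 4, 3, 5]
  After s3: [2, 1, 3, 4, 5]
  After s2: [2, 3, 1, 4, 5]
  After s3: [2, 3, 4, 1, 5]
  After s3: [2, 3, 1, 4, 5]
  After s4: [2, 3, 1, 5, 4]
Final permutation: [2, 3, 1, 5, 4]

[2, 3, 1, 5, 4]


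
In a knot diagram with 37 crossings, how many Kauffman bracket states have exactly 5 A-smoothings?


We choose which 5 of 37 crossings get A-smoothings.
C(37, 5) = 37! / (5! * 32!)
= 435897

435897


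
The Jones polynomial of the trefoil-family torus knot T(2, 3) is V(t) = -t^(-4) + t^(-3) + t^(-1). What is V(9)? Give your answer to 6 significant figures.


Substituting t = 9 into V(t) = -t^(-4) + t^(-3) + t^(-1):
  (-)t^(-4) = -0.000152416
  (+)t^(-3) = 0.00137174
  (+)t^(-1) = 0.111111
Sum = (-0.000152416) + (0.00137174) + (0.111111)
= 0.1123304374
Rounded to 6 significant figures: 0.11233

0.11233


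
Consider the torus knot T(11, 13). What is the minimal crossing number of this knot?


For a torus knot T(p, q) with gcd(p,q)=1,
the crossing number is min(p*(q-1), q*(p-1)).
p*(q-1) = 11*12 = 132
q*(p-1) = 13*10 = 130
min(132, 130) = 130

130


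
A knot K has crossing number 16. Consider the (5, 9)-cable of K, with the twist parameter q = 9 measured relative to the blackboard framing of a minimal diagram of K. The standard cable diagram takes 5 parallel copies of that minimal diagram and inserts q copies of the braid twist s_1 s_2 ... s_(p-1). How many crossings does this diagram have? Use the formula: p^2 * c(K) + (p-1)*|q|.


Step 1: Each of the c(K) crossings of the companion diagram becomes p*p = p^2 crossings among the p parallel strands, and each of the |q| twists s_1 s_2 ... s_(p-1) adds (p-1) crossings.
  Crossings = p^2 * c(K) + (p-1)*|q|
Step 2: = 5^2 * 16 + (5-1)*9
Step 3: = 25*16 + 4*9
Step 4: = 400 + 36 = 436

436


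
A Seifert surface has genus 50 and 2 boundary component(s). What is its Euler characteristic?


chi = 2 - 2g - b
= 2 - 2*50 - 2
= 2 - 100 - 2 = -100

-100


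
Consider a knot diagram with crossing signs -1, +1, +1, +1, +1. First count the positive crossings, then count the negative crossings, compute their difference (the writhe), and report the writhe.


Step 1: Count positive crossings (+1).
Positive crossings: 4
Step 2: Count negative crossings (-1).
Negative crossings: 1
Step 3: Writhe = (positive) - (negative)
w = 4 - 1 = 3
Step 4: |w| = 3, and w is positive

3


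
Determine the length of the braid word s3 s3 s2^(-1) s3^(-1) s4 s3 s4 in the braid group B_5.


The word length counts the number of generators (including inverses).
Listing each generator: s3, s3, s2^(-1), s3^(-1), s4, s3, s4
There are 7 generators in this braid word.

7


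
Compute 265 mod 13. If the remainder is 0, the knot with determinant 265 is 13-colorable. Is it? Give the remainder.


Step 1: A knot is p-colorable if and only if p divides its determinant.
Step 2: Compute 265 mod 13.
265 = 20 * 13 + 5
Step 3: 265 mod 13 = 5
Step 4: The knot is 13-colorable: no

5


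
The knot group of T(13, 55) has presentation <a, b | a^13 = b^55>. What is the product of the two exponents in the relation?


The relation is a^13 = b^55.
Product of exponents = 13 * 55
= 715

715


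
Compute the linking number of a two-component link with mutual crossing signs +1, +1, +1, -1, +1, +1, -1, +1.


Step 1: Count positive crossings: 6
Step 2: Count negative crossings: 2
Step 3: Sum of signs = 6 - 2 = 4
Step 4: Linking number = sum/2 = 4/2 = 2

2


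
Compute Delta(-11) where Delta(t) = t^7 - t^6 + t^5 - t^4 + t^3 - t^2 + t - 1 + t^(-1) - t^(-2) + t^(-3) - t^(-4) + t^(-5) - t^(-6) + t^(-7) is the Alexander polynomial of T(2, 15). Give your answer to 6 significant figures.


Substituting t = -11 into Delta(t) = t^7 - t^6 + t^5 - t^4 + t^3 - t^2 + t - 1 + t^(-1) - t^(-2) + t^(-3) - t^(-4) + t^(-5) - t^(-6) + t^(-7):
Term values: (-19487171) + (-1771561) + (-161051) + (-14641) + (-1331) + (-121) + (-11) + (-1) + (-0.0909091) + (-0.00826446) + (-0.000751315) + (-6.83013e-05) + (-6.20921e-06) + (-5.64474e-07) + (-5.13158e-08)
Sum = -21435888.1
Rounded to 6 significant figures: -2.14359e+07

-2.14359e+07


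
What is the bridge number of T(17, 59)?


The bridge number of T(p,q) is min(p,q).
min(17, 59) = 17

17


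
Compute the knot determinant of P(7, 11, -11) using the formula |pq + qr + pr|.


Step 1: Compute pq + qr + pr.
pq = 7*11 = 77
qr = 11*(-11) = -121
pr = 7*(-11) = -77
pq + qr + pr = 77 + (-121) + (-77) = -121
Step 2: Take absolute value.
det(P(7,11,-11)) = |-121| = 121

121


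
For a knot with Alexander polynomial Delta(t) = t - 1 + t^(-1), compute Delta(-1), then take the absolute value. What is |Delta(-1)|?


Step 1: The polynomial has 3 terms with alternating signs, exponents from 1 down to -1.
Step 2: Substitute t = -1. The i-th term has coefficient (-1)^i and exponent (m-i),
  so its value is (-1)^i * (-1)^(m-i) = (-1)^m = -1 for every i.
Step 3: All 3 terms equal -1, so Delta(-1) = 3 * (-1) = -3
Step 4: |Delta(-1)| = 3

3


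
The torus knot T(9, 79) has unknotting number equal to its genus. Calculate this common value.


For a torus knot T(p,q), both the unknotting number and genus equal (p-1)(q-1)/2.
= (9-1)(79-1)/2
= 8*78/2
= 624/2 = 312

312


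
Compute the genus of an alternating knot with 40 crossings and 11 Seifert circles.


For alternating knots, g = (c - s + 1)/2.
= (40 - 11 + 1)/2
= 30/2 = 15

15


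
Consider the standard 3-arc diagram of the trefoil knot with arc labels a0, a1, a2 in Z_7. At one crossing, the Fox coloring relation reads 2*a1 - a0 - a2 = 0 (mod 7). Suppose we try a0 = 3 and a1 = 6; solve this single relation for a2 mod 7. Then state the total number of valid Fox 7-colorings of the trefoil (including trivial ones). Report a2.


Step 1: Apply the given crossing relation 2*a1 - a0 - a2 = 0 (mod 7).
  a2 = 2*a1 - a0 mod 7
  a2 = 2*6 - 3 mod 7
  a2 = 12 - 3 mod 7
  a2 = 9 mod 7 = 2
Step 2: The trefoil has determinant 3.
  Number of Fox p-colorings (p prime) is p^2 if p = 3, else p.
  Since 7 does not divide 3, only trivial (constant) colorings exist.
  (So the trial a0 = 3, a1 = 6 with a0 != a1 does NOT extend to a valid coloring of the whole trefoil: the other two crossing relations require 3*(a1 - a0) = 0 (mod 7), which fails.)
  Total colorings = 7
Step 3: a2 = 2, total Fox 7-colorings = 7

2


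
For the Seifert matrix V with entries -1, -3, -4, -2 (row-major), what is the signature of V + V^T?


Step 1: V + V^T = [[-2, -7], [-7, -4]]
Step 2: trace = -6, det = -41
Step 3: Discriminant = (-6)^2 - 4*(-41) = 200
Step 4: Eigenvalues: 4.07107, -10.0711
Step 5: Signature = (# positive eigenvalues) - (# negative eigenvalues) = 0

0


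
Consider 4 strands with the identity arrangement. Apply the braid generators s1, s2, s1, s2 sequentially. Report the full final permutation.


Starting with identity [1, 2, 3, 4].
Apply generators in sequence:
  After s1: [2, 1, 3, 4]
  After s2: [2, 3, 1, 4]
  After s1: [3, 2, 1, 4]
  After s2: [3, 1, 2, 4]
Final permutation: [3, 1, 2, 4]

[3, 1, 2, 4]


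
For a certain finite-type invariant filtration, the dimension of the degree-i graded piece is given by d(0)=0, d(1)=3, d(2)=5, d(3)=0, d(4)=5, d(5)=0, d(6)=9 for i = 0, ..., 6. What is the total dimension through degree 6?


Total dimension = d(0) + d(1) + ... + d(6)
= 0 + 3 + 5 + 0 + 5 + 0 + 9
= 22

22


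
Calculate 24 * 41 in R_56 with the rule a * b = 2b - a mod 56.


24 * 41 = 2*41 - 24 mod 56
= 82 - 24 mod 56
= 58 mod 56 = 2

2


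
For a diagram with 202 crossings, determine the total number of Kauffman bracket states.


Each crossing contributes 2 choices (A-smoothing or B-smoothing).
Total states = 2^202 = 6427752177035961102167848369364650410088811975131171341205504

6427752177035961102167848369364650410088811975131171341205504


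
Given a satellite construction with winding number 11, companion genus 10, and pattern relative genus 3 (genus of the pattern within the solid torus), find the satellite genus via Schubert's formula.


Schubert: g(satellite) = g_rel(pattern) + |winding| * g(companion),
where g_rel(pattern) is the genus of the pattern relative to the solid torus.
= 3 + 11 * 10
= 3 + 110 = 113

113


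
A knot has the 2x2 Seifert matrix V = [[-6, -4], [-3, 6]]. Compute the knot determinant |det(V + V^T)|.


Step 1: Form V + V^T where V = [[-6, -4], [-3, 6]]
  V^T = [[-6, -3], [-4, 6]]
  V + V^T = [[-12, -7], [-7, 12]]
Step 2: det(V + V^T) = (-12)*12 - (-7)*(-7)
  = -144 - 49 = -193
Step 3: Knot determinant = |det(V + V^T)| = |-193| = 193

193


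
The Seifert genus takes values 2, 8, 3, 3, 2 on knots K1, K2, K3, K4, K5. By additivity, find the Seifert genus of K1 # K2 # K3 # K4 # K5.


The Seifert genus is additive under connected sum.
Seifert genus(K1 # K2 # K3 # K4 # K5) = (2) + (8) + (3) + (3) + (2)
= 18

18


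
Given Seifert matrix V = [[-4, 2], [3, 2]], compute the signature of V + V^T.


Step 1: V + V^T = [[-8, 5], [5, 4]]
Step 2: trace = -4, det = -57
Step 3: Discriminant = (-4)^2 - 4*(-57) = 244
Step 4: Eigenvalues: 5.81025, -9.81025
Step 5: Signature = (# positive eigenvalues) - (# negative eigenvalues) = 0

0


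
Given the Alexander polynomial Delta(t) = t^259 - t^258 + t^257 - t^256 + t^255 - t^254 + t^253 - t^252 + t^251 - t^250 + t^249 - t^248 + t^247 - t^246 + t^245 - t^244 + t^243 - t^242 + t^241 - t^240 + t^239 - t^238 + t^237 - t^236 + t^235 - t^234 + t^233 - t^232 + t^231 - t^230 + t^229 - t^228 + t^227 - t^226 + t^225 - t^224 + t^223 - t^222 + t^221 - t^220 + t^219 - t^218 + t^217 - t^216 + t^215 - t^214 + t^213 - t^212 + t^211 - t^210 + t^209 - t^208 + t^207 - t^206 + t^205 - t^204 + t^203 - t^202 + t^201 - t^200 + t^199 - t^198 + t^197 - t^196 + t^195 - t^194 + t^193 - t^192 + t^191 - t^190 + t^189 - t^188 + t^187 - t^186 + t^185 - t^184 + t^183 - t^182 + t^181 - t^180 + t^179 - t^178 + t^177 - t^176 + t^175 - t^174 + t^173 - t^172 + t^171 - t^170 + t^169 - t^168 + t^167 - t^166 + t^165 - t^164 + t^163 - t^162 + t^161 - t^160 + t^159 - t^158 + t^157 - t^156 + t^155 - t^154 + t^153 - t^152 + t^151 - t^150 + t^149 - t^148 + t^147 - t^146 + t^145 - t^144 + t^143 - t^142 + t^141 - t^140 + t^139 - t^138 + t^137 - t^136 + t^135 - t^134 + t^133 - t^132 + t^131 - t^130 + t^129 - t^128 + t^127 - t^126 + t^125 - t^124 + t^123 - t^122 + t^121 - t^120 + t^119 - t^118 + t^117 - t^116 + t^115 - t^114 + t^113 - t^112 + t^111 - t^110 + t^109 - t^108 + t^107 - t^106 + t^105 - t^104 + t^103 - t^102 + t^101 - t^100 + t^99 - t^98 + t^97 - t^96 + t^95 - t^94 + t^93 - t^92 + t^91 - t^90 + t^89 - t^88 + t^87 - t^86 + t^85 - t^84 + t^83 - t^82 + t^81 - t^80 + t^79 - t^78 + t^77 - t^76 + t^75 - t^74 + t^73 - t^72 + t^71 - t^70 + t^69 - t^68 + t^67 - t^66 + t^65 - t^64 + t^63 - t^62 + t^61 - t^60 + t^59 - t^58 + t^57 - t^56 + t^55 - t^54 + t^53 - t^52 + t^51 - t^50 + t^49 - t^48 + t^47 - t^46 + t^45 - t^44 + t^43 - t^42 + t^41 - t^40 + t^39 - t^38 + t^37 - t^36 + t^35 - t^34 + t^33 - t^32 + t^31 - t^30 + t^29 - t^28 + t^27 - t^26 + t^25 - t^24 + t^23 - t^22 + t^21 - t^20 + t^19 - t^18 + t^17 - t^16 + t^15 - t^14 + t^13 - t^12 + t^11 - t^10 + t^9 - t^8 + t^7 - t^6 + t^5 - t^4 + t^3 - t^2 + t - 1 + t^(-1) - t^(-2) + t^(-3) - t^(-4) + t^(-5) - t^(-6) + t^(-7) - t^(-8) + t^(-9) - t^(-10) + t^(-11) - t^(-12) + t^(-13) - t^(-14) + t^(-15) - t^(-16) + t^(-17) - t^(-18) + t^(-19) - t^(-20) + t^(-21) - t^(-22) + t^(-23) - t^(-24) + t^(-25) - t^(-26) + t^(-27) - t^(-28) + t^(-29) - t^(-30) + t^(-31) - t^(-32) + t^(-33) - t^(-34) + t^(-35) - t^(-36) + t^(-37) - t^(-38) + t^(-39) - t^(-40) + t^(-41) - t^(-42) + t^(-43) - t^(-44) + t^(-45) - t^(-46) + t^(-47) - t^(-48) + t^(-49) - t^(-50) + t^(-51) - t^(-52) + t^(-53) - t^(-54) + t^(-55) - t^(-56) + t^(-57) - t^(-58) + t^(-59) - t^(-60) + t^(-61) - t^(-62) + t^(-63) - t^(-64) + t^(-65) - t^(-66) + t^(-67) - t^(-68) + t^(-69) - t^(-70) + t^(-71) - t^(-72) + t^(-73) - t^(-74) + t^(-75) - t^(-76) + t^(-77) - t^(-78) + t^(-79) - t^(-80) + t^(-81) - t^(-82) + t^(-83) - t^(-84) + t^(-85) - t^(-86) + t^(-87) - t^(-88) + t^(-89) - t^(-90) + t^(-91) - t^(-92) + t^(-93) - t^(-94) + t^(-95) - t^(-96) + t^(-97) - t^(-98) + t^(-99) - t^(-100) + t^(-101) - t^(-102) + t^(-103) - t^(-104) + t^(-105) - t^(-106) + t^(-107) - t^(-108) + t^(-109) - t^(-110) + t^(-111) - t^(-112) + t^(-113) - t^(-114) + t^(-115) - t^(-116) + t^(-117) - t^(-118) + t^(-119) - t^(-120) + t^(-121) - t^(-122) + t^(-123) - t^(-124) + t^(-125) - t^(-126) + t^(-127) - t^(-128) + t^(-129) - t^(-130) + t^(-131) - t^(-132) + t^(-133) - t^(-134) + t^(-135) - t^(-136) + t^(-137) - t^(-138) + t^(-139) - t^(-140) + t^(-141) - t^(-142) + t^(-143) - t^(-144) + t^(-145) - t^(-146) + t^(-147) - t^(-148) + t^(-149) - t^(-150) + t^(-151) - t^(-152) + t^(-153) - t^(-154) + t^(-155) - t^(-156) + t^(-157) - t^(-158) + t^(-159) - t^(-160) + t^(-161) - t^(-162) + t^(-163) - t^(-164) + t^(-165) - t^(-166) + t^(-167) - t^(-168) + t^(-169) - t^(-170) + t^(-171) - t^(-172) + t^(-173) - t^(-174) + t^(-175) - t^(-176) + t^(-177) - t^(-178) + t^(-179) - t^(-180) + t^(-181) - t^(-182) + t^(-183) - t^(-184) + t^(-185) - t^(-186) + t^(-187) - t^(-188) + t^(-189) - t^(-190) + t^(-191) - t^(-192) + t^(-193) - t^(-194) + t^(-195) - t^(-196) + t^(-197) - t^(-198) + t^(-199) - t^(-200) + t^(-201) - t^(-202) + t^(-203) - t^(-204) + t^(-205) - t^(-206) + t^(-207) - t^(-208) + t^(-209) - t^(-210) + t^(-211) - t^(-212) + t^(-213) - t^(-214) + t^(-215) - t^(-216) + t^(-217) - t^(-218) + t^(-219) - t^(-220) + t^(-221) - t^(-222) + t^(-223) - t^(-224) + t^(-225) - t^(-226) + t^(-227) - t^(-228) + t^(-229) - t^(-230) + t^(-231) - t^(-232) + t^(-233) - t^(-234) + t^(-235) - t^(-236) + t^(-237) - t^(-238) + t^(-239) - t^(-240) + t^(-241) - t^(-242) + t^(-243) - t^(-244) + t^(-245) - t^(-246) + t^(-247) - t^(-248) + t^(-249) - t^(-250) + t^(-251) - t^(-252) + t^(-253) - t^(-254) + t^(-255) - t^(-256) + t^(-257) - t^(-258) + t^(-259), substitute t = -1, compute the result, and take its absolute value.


Step 1: The polynomial has 519 terms with alternating signs, exponents from 259 down to -259.
Step 2: Substitute t = -1. The i-th term has coefficient (-1)^i and exponent (m-i),
  so its value is (-1)^i * (-1)^(m-i) = (-1)^m = -1 for every i.
Step 3: All 519 terms equal -1, so Delta(-1) = 519 * (-1) = -519
Step 4: |Delta(-1)| = 519

519


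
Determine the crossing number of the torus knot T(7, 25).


For a torus knot T(p, q) with gcd(p,q)=1,
the crossing number is min(p*(q-1), q*(p-1)).
p*(q-1) = 7*24 = 168
q*(p-1) = 25*6 = 150
min(168, 150) = 150

150


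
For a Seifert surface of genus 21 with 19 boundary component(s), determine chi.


chi = 2 - 2g - b
= 2 - 2*21 - 19
= 2 - 42 - 19 = -59

-59


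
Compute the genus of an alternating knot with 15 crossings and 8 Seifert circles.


For alternating knots, g = (c - s + 1)/2.
= (15 - 8 + 1)/2
= 8/2 = 4

4


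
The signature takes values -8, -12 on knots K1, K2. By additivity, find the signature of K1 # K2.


The signature is additive under connected sum.
signature(K1 # K2) = (-8) + (-12)
= -20

-20


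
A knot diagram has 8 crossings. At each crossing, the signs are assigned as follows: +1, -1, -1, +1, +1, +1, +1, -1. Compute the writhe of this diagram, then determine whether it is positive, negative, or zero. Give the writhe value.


Step 1: Count positive crossings (+1).
Positive crossings: 5
Step 2: Count negative crossings (-1).
Negative crossings: 3
Step 3: Writhe = (positive) - (negative)
w = 5 - 3 = 2
Step 4: |w| = 2, and w is positive

2


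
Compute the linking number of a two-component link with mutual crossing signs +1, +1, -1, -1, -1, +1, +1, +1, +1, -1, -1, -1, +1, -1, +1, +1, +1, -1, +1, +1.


Step 1: Count positive crossings: 12
Step 2: Count negative crossings: 8
Step 3: Sum of signs = 12 - 8 = 4
Step 4: Linking number = sum/2 = 4/2 = 2

2


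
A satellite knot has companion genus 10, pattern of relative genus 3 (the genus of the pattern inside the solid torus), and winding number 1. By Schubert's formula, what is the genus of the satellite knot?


Schubert: g(satellite) = g_rel(pattern) + |winding| * g(companion),
where g_rel(pattern) is the genus of the pattern relative to the solid torus.
= 3 + 1 * 10
= 3 + 10 = 13

13


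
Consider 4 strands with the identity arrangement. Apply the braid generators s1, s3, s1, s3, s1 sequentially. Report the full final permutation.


Starting with identity [1, 2, 3, 4].
Apply generators in sequence:
  After s1: [2, 1, 3, 4]
  After s3: [2, 1, 4, 3]
  After s1: [1, 2, 4, 3]
  After s3: [1, 2, 3, 4]
  After s1: [2, 1, 3, 4]
Final permutation: [2, 1, 3, 4]

[2, 1, 3, 4]


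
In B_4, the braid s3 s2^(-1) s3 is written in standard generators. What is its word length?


The word length counts the number of generators (including inverses).
Listing each generator: s3, s2^(-1), s3
There are 3 generators in this braid word.

3


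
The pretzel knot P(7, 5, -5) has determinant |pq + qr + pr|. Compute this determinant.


Step 1: Compute pq + qr + pr.
pq = 7*5 = 35
qr = 5*(-5) = -25
pr = 7*(-5) = -35
pq + qr + pr = 35 + (-25) + (-35) = -25
Step 2: Take absolute value.
det(P(7,5,-5)) = |-25| = 25

25


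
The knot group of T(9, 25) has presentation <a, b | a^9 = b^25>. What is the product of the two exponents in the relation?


The relation is a^9 = b^25.
Product of exponents = 9 * 25
= 225

225


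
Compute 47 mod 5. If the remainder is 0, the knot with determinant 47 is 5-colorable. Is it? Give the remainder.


Step 1: A knot is p-colorable if and only if p divides its determinant.
Step 2: Compute 47 mod 5.
47 = 9 * 5 + 2
Step 3: 47 mod 5 = 2
Step 4: The knot is 5-colorable: no

2


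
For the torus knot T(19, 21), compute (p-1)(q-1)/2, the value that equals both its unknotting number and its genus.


For a torus knot T(p,q), both the unknotting number and genus equal (p-1)(q-1)/2.
= (19-1)(21-1)/2
= 18*20/2
= 360/2 = 180

180


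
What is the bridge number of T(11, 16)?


The bridge number of T(p,q) is min(p,q).
min(11, 16) = 11

11


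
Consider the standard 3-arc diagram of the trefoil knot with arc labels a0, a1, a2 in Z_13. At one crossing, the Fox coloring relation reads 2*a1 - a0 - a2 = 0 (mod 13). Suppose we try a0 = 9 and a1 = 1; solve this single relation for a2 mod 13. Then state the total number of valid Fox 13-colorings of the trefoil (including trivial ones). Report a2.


Step 1: Apply the given crossing relation 2*a1 - a0 - a2 = 0 (mod 13).
  a2 = 2*a1 - a0 mod 13
  a2 = 2*1 - 9 mod 13
  a2 = 2 - 9 mod 13
  a2 = -7 mod 13 = 6
Step 2: The trefoil has determinant 3.
  Number of Fox p-colorings (p prime) is p^2 if p = 3, else p.
  Since 13 does not divide 3, only trivial (constant) colorings exist.
  (So the trial a0 = 9, a1 = 1 with a0 != a1 does NOT extend to a valid coloring of the whole trefoil: the other two crossing relations require 3*(a1 - a0) = 0 (mod 13), which fails.)
  Total colorings = 13
Step 3: a2 = 6, total Fox 13-colorings = 13

6


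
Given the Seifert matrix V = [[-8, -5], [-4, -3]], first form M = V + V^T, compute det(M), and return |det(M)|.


Step 1: Form V + V^T where V = [[-8, -5], [-4, -3]]
  V^T = [[-8, -4], [-5, -3]]
  V + V^T = [[-16, -9], [-9, -6]]
Step 2: det(V + V^T) = (-16)*(-6) - (-9)*(-9)
  = 96 - 81 = 15
Step 3: Knot determinant = |det(V + V^T)| = |15| = 15

15


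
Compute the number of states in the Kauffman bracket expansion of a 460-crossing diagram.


Each crossing contributes 2 choices (A-smoothing or B-smoothing).
Total states = 2^460 = 2977131414714805823690030317109266572712515013375254774912983855843898524112477893944078543723575564536883288499266264815757728270805630976

2977131414714805823690030317109266572712515013375254774912983855843898524112477893944078543723575564536883288499266264815757728270805630976


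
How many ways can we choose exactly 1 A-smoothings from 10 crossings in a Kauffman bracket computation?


We choose which 1 of 10 crossings get A-smoothings.
C(10, 1) = 10! / (1! * 9!)
= 10

10


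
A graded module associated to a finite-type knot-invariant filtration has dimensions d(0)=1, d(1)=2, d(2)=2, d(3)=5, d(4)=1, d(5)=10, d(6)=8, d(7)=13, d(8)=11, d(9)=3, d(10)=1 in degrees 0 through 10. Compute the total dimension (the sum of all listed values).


Total dimension = d(0) + d(1) + ... + d(10)
= 1 + 2 + 2 + 5 + 1 + 10 + 8 + 13 + 11 + 3 + 1
= 57

57


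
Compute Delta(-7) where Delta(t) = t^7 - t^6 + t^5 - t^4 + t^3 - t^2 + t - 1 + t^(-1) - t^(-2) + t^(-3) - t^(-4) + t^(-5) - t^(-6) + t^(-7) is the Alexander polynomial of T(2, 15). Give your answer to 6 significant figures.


Substituting t = -7 into Delta(t) = t^7 - t^6 + t^5 - t^4 + t^3 - t^2 + t - 1 + t^(-1) - t^(-2) + t^(-3) - t^(-4) + t^(-5) - t^(-6) + t^(-7):
Term values: (-823543) + (-117649) + (-16807) + (-2401) + (-343) + (-49) + (-7) + (-1) + (-0.142857) + (-0.0204082) + (-0.00291545) + (-0.000416493) + (-5.9499e-05) + (-8.49986e-06) + (-1.21427e-06)
Sum = -960800.1667
Rounded to 6 significant figures: -960800

-960800


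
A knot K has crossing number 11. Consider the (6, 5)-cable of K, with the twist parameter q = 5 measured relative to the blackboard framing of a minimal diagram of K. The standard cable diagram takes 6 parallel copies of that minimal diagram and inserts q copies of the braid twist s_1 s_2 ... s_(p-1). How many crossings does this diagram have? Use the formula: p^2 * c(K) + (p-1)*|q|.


Step 1: Each of the c(K) crossings of the companion diagram becomes p*p = p^2 crossings among the p parallel strands, and each of the |q| twists s_1 s_2 ... s_(p-1) adds (p-1) crossings.
  Crossings = p^2 * c(K) + (p-1)*|q|
Step 2: = 6^2 * 11 + (6-1)*5
Step 3: = 36*11 + 5*5
Step 4: = 396 + 25 = 421

421


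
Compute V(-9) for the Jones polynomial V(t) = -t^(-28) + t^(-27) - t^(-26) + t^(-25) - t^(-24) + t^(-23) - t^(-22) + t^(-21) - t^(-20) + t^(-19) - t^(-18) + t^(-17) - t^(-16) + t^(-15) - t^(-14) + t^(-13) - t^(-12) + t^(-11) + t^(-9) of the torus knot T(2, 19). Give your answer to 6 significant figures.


Substituting t = -9 into V(t) = -t^(-28) + t^(-27) - t^(-26) + t^(-25) - t^(-24) + t^(-23) - t^(-22) + t^(-21) - t^(-20) + t^(-19) - t^(-18) + t^(-17) - t^(-16) + t^(-15) - t^(-14) + t^(-13) - t^(-12) + t^(-11) + t^(-9):
  (-)t^(-28) = -1.91078e-27
  (+)t^(-27) = -1.7197e-26
  (-)t^(-26) = -1.54773e-25
  (+)t^(-25) = -1.39296e-24
  (-)t^(-24) = -1.25366e-23
  (+)t^(-23) = -1.12829e-22
  (-)t^(-22) = -1.01546e-21
  (+)t^(-21) = -9.13918e-21
  (-)t^(-20) = -8.22526e-20
  (+)t^(-19) = -7.40274e-19
  (-)t^(-18) = -6.66246e-18
  (+)t^(-17) = -5.99622e-17
  (-)t^(-16) = -5.3966e-16
  (+)t^(-15) = -4.85694e-15
  (-)t^(-14) = -4.37124e-14
  (+)t^(-13) = -3.93412e-13
  (-)t^(-12) = -3.54071e-12
  (+)t^(-11) = -3.18664e-11
  (+)t^(-9) = -2.58117e-09
Sum = (-1.91078e-27) + (-1.7197e-26) + (-1.54773e-25) + (-1.39296e-24) + (-1.25366e-23) + (-1.12829e-22) + (-1.01546e-21) + (-9.13918e-21) + (-8.22526e-20) + (-7.40274e-19) + (-6.66246e-18) + (-5.99622e-17) + (-5.3966e-16) + (-4.85694e-15) + (-4.37124e-14) + (-3.93412e-13) + (-3.54071e-12) + (-3.18664e-11) + (-2.58117e-09)
= -2.617024442e-09
Rounded to 6 significant figures: -2.61702e-09

-2.61702e-09


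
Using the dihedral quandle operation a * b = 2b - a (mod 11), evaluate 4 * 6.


4 * 6 = 2*6 - 4 mod 11
= 12 - 4 mod 11
= 8 mod 11 = 8

8


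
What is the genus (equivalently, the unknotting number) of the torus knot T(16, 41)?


For a torus knot T(p,q), both the unknotting number and genus equal (p-1)(q-1)/2.
= (16-1)(41-1)/2
= 15*40/2
= 600/2 = 300

300


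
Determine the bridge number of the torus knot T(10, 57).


The bridge number of T(p,q) is min(p,q).
min(10, 57) = 10

10


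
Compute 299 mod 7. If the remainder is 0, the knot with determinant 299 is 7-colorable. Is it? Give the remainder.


Step 1: A knot is p-colorable if and only if p divides its determinant.
Step 2: Compute 299 mod 7.
299 = 42 * 7 + 5
Step 3: 299 mod 7 = 5
Step 4: The knot is 7-colorable: no

5


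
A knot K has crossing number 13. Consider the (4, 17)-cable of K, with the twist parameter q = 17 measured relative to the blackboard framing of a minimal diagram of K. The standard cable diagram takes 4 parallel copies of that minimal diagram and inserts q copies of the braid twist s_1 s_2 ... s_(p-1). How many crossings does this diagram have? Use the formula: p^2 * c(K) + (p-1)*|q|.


Step 1: Each of the c(K) crossings of the companion diagram becomes p*p = p^2 crossings among the p parallel strands, and each of the |q| twists s_1 s_2 ... s_(p-1) adds (p-1) crossings.
  Crossings = p^2 * c(K) + (p-1)*|q|
Step 2: = 4^2 * 13 + (4-1)*17
Step 3: = 16*13 + 3*17
Step 4: = 208 + 51 = 259

259


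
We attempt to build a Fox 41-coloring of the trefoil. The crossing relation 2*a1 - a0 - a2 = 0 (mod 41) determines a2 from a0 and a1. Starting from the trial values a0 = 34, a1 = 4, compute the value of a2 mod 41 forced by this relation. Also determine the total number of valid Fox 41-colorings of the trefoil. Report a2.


Step 1: Apply the given crossing relation 2*a1 - a0 - a2 = 0 (mod 41).
  a2 = 2*a1 - a0 mod 41
  a2 = 2*4 - 34 mod 41
  a2 = 8 - 34 mod 41
  a2 = -26 mod 41 = 15
Step 2: The trefoil has determinant 3.
  Number of Fox p-colorings (p prime) is p^2 if p = 3, else p.
  Since 41 does not divide 3, only trivial (constant) colorings exist.
  (So the trial a0 = 34, a1 = 4 with a0 != a1 does NOT extend to a valid coloring of the whole trefoil: the other two crossing relations require 3*(a1 - a0) = 0 (mod 41), which fails.)
  Total colorings = 41
Step 3: a2 = 15, total Fox 41-colorings = 41

15
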